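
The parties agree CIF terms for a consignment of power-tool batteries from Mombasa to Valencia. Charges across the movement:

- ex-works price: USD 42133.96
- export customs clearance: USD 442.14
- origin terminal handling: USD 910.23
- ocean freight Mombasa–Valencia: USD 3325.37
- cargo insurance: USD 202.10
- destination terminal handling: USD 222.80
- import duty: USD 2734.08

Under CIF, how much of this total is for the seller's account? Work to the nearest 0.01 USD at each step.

Seller's account: USD 47013.80

CIF: the seller pays costs through ocean freight and marine insurance to the destination port.
Seller's account: goods 42133.96 + export clearance 442.14 + origin terminal 910.23 + freight 3325.37 + insurance 202.10 = 47013.80
Buyer's account: destination terminal 222.80 + duty 2734.08 = 2956.88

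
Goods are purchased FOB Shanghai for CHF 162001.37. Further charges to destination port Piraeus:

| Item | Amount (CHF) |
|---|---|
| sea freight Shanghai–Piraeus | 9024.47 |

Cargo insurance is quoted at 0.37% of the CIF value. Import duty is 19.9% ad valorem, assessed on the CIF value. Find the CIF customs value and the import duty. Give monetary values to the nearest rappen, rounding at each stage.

Let C be the CIF value. C = FOB price + freight + 0.37% × C
C − 0.37% × C = 162001.37 + 9024.47
0.9963 × C = 171025.84
C = 171025.84 / 0.9963 = 171660.99
Insurance premium = 0.37% × 171660.99 = 635.15
Import duty = 171660.99 × 19.9% = 34160.54

CIF value: CHF 171660.99; import duty: CHF 34160.54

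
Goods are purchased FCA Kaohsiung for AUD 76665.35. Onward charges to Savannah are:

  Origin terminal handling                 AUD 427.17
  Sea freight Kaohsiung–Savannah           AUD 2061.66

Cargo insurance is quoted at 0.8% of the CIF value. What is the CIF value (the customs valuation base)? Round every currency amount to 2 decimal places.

CIF value: AUD 79792.52

Let C be the CIF value. C = FCA price + pre-shipment costs + freight + 0.8% × C
C − 0.8% × C = 76665.35 + 427.17 + 2061.66
0.992 × C = 79154.18
C = 79154.18 / 0.992 = 79792.52
Insurance premium = 0.8% × 79792.52 = 638.34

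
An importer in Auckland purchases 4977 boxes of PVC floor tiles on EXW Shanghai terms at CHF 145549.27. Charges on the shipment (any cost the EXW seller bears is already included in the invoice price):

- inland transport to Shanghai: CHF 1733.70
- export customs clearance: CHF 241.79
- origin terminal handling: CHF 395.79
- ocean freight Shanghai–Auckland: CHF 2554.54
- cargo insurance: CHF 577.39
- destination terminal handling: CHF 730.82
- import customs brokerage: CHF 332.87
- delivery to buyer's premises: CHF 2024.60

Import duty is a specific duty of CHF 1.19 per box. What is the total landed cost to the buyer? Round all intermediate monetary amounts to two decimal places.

EXW: the seller makes goods available at their premises; the buyer bears all onward costs.
CIF value = EXW price + inland to port + export clearance + origin terminal + freight + insurance = 145549.27 + 1733.70 + 241.79 + 395.79 + 2554.54 + 577.39 = 151052.48
Import duty = 4977 × 1.19 = 5922.63
Buyer bears: inland to port 1733.70 + export clearance 241.79 + origin terminal 395.79 + freight 2554.54 + insurance 577.39 + destination terminal 730.82 + brokerage 332.87 + delivery 2024.60 + duty 5922.63 = 14514.13
Landed cost = invoice 145549.27 + 14514.13 = 160063.40

Total landed cost: CHF 160063.40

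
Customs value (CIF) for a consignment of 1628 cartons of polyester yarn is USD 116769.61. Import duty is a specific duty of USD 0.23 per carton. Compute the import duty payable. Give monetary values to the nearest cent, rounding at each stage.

Import duty = 1628 × 0.23 = 374.44

Import duty: USD 374.44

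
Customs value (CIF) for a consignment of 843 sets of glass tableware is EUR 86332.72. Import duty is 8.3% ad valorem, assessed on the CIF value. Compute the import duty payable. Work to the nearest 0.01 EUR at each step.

Import duty: EUR 7165.62

Import duty = 86332.72 × 8.3% = 7165.62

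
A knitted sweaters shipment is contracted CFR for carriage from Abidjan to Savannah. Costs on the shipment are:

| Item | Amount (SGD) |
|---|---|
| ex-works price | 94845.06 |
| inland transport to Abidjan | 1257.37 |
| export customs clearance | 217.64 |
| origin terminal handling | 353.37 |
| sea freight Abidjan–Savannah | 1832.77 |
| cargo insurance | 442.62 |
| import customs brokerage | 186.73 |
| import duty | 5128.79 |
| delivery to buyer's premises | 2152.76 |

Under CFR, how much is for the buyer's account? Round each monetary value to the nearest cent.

Buyer's account: SGD 7910.90

CFR: the seller pays costs through ocean freight to the destination port, but not insurance.
Seller's account: goods 94845.06 + inland to port 1257.37 + export clearance 217.64 + origin terminal 353.37 + freight 1832.77 = 98506.21
Buyer's account: insurance 442.62 + brokerage 186.73 + duty 5128.79 + delivery 2152.76 = 7910.90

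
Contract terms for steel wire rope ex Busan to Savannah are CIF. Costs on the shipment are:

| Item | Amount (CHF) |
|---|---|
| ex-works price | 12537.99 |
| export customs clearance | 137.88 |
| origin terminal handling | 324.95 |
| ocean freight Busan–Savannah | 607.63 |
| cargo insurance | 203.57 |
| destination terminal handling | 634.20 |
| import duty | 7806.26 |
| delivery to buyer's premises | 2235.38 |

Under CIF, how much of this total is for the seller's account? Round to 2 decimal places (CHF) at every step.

CIF: the seller pays costs through ocean freight and marine insurance to the destination port.
Seller's account: goods 12537.99 + export clearance 137.88 + origin terminal 324.95 + freight 607.63 + insurance 203.57 = 13812.02
Buyer's account: destination terminal 634.20 + duty 7806.26 + delivery 2235.38 = 10675.84

Seller's account: CHF 13812.02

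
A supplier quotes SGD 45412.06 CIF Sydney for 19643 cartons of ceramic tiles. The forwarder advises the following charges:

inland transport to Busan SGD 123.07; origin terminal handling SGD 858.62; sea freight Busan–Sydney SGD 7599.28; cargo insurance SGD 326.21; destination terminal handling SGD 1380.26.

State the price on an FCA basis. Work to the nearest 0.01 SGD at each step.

FCA price: SGD 36627.95

Not relevant to the conversion: inland to port — on the seller under both CIF and FCA; already in the CIF price and stays in the FCA price. destination terminal — on the buyer under both terms; not part of either seller's price.
From CIF to FCA, the seller no longer bears: origin terminal, freight, insurance.
FCA price = 45412.06 − 858.62 − 7599.28 − 326.21 = 36627.95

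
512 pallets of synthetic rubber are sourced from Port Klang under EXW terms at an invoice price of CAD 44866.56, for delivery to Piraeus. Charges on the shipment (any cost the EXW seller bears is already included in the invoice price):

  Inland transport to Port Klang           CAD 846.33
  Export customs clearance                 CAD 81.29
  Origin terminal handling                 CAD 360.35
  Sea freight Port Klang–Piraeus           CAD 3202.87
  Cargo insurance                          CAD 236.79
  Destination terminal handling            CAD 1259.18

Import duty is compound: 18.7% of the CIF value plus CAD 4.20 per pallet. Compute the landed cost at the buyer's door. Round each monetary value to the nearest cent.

EXW: the seller makes goods available at their premises; the buyer bears all onward costs.
CIF value = EXW price + inland to port + export clearance + origin terminal + freight + insurance = 44866.56 + 846.33 + 81.29 + 360.35 + 3202.87 + 236.79 = 49594.19
Ad valorem component: 49594.19 × 18.7% = 9274.11
Specific component: 512 × 4.20 = 2150.40
Import duty = 9274.11 + 2150.40 = 11424.51
Buyer bears: inland to port 846.33 + export clearance 81.29 + origin terminal 360.35 + freight 3202.87 + insurance 236.79 + destination terminal 1259.18 + duty 11424.51 = 17411.32
Landed cost = invoice 44866.56 + 17411.32 = 62277.88

Total landed cost: CAD 62277.88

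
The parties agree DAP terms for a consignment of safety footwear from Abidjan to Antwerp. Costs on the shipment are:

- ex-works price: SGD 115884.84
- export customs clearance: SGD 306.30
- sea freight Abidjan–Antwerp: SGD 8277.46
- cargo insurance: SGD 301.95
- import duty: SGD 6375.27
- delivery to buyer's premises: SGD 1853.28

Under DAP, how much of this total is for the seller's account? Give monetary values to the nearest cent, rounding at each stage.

DAP: the seller bears all costs to the named destination except import duty and clearance.
Seller's account: goods 115884.84 + export clearance 306.30 + freight 8277.46 + insurance 301.95 + delivery 1853.28 = 126623.83
Buyer's account: duty 6375.27 = 6375.27

Seller's account: SGD 126623.83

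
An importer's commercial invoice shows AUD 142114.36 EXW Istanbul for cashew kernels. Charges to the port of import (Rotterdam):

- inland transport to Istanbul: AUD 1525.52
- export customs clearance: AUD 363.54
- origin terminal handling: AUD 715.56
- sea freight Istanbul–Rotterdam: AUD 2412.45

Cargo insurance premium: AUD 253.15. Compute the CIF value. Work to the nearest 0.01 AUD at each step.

CIF = EXW price + pre-shipment costs + freight + insurance
CIF = 142114.36 + 1525.52 + 363.54 + 715.56 + 2412.45 + 253.15 = 147384.58

CIF value: AUD 147384.58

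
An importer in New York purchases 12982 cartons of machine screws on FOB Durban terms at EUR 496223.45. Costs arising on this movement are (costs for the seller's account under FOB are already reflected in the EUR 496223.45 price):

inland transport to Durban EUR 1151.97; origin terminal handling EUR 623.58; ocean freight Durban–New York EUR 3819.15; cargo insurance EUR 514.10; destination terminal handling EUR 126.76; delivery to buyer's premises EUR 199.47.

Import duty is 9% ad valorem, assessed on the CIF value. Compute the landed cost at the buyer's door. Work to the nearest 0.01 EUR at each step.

Total landed cost: EUR 545933.03

FOB: the seller bears costs until goods are on board at the origin port; the buyer bears freight, insurance and all costs thereafter.
Already in the invoice (seller's account under FOB): inland to port, origin terminal — exclude.
CIF value = FOB price + freight + insurance = 496223.45 + 3819.15 + 514.10 = 500556.70
Import duty = 500556.70 × 9% = 45050.10
Buyer bears: freight 3819.15 + insurance 514.10 + destination terminal 126.76 + delivery 199.47 + duty 45050.10 = 49709.58
Landed cost = invoice 496223.45 + 49709.58 = 545933.03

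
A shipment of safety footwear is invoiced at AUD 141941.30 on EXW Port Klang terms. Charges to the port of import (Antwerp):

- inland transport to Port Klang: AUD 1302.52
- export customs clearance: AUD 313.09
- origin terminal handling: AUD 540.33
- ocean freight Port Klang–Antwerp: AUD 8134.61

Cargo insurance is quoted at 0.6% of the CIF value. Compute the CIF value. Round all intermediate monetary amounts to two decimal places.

Let C be the CIF value. C = EXW price + pre-shipment costs + freight + 0.6% × C
C − 0.6% × C = 141941.30 + 1302.52 + 313.09 + 540.33 + 8134.61
0.994 × C = 152231.85
C = 152231.85 / 0.994 = 153150.75
Insurance premium = 0.6% × 153150.75 = 918.90

CIF value: AUD 153150.75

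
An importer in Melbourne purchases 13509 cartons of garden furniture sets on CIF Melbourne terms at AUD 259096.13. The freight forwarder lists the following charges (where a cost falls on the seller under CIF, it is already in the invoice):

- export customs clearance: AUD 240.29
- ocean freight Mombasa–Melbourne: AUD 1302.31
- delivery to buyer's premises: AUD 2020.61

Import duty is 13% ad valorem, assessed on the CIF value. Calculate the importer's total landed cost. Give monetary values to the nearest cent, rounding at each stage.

CIF: the seller pays costs through ocean freight and marine insurance to the destination port.
Already in the invoice (seller's account under CIF): export clearance, freight — exclude.
The CIF price already equals the CIF value: 259096.13
Import duty = 259096.13 × 13% = 33682.50
Buyer bears: delivery 2020.61 + duty 33682.50 = 35703.11
Landed cost = invoice 259096.13 + 35703.11 = 294799.24

Total landed cost: AUD 294799.24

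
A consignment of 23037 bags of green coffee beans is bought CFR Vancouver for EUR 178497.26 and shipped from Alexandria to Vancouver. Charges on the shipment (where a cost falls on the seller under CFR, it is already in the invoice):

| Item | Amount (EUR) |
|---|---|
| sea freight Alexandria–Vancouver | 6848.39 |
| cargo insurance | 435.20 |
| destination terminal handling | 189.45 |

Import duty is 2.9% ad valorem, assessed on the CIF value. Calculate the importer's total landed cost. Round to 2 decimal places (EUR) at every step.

CFR: the seller pays costs through ocean freight to the destination port, but not insurance.
Already in the invoice (seller's account under CFR): freight — exclude.
CIF value = CFR price + insurance = 178497.26 + 435.20 = 178932.46
Import duty = 178932.46 × 2.9% = 5189.04
Buyer bears: insurance 435.20 + destination terminal 189.45 + duty 5189.04 = 5813.69
Landed cost = invoice 178497.26 + 5813.69 = 184310.95

Total landed cost: EUR 184310.95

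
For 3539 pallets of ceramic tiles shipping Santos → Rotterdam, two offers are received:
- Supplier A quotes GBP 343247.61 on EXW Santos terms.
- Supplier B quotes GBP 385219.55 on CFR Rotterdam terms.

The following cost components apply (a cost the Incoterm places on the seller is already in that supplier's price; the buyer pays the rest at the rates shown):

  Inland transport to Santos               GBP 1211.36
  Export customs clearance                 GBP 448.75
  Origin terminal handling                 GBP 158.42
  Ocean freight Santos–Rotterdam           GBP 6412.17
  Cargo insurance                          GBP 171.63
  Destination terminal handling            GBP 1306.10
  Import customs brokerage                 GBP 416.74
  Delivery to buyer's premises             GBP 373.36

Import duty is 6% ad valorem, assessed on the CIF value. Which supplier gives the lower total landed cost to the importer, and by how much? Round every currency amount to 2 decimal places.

Supplier A (EXW):
CIF value = EXW price + inland to port + export clearance + origin terminal + freight + insurance = 343247.61 + 1211.36 + 448.75 + 158.42 + 6412.17 + 171.63 = 351649.94
Import duty = 351649.94 × 6% = 21099.00
Buyer bears (A): 1211.36 + 448.75 + 158.42 + 6412.17 + 171.63 + 1306.10 + 416.74 + 373.36 = 10498.53
Landed cost (A) = invoice 343247.61 + 10498.53 + duty 21099.00 = 374845.14
Supplier B (CFR):
CIF value = CFR price + insurance = 385219.55 + 171.63 = 385391.18
Import duty = 385391.18 × 6% = 23123.47
Buyer bears (B): 171.63 + 1306.10 + 416.74 + 373.36 = 2267.83
Landed cost (B) = invoice 385219.55 + 2267.83 + duty 23123.47 = 410610.85
Difference = |374845.14 − 410610.85| = 35765.71

Supplier A is cheaper by GBP 35765.71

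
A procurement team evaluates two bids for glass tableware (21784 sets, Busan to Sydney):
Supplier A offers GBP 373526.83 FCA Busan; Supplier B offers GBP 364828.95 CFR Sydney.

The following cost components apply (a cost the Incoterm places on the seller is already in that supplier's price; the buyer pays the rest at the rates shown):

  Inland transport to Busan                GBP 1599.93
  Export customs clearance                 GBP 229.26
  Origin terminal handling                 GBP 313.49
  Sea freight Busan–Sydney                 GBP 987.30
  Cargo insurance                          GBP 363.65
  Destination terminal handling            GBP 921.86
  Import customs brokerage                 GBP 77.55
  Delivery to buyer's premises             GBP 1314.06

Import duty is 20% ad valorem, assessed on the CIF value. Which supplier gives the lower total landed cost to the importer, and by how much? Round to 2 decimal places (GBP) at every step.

Supplier A (FCA):
CIF value = FCA price + origin terminal + freight + insurance = 373526.83 + 313.49 + 987.30 + 363.65 = 375191.27
Import duty = 375191.27 × 20% = 75038.25
Buyer bears (A): 313.49 + 987.30 + 363.65 + 921.86 + 77.55 + 1314.06 = 3977.91
Landed cost (A) = invoice 373526.83 + 3977.91 + duty 75038.25 = 452542.99
Supplier B (CFR):
CIF value = CFR price + insurance = 364828.95 + 363.65 = 365192.60
Import duty = 365192.60 × 20% = 73038.52
Buyer bears (B): 363.65 + 921.86 + 77.55 + 1314.06 = 2677.12
Landed cost (B) = invoice 364828.95 + 2677.12 + duty 73038.52 = 440544.59
Difference = |452542.99 − 440544.59| = 11998.40

Supplier B is cheaper by GBP 11998.40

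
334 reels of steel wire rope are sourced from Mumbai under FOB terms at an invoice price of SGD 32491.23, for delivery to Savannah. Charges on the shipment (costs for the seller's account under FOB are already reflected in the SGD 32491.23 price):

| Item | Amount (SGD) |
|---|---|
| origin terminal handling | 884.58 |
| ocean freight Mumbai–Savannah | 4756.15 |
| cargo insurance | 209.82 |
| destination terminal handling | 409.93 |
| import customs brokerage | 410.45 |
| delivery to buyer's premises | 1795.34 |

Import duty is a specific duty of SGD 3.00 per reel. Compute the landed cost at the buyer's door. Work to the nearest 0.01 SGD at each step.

Total landed cost: SGD 41074.92

FOB: the seller bears costs until goods are on board at the origin port; the buyer bears freight, insurance and all costs thereafter.
Already in the invoice (seller's account under FOB): origin terminal — exclude.
CIF value = FOB price + freight + insurance = 32491.23 + 4756.15 + 209.82 = 37457.20
Import duty = 334 × 3.00 = 1002.00
Buyer bears: freight 4756.15 + insurance 209.82 + destination terminal 409.93 + brokerage 410.45 + delivery 1795.34 + duty 1002.00 = 8583.69
Landed cost = invoice 32491.23 + 8583.69 = 41074.92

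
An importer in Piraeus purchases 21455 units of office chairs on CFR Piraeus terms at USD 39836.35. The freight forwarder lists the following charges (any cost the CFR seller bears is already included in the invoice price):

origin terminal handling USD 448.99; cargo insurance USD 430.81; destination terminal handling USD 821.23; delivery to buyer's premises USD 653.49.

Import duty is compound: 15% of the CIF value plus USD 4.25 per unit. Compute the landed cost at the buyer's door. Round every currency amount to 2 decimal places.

Total landed cost: USD 138965.70

CFR: the seller pays costs through ocean freight to the destination port, but not insurance.
Already in the invoice (seller's account under CFR): origin terminal — exclude.
CIF value = CFR price + insurance = 39836.35 + 430.81 = 40267.16
Ad valorem component: 40267.16 × 15% = 6040.07
Specific component: 21455 × 4.25 = 91183.75
Import duty = 6040.07 + 91183.75 = 97223.82
Buyer bears: insurance 430.81 + destination terminal 821.23 + delivery 653.49 + duty 97223.82 = 99129.35
Landed cost = invoice 39836.35 + 99129.35 = 138965.70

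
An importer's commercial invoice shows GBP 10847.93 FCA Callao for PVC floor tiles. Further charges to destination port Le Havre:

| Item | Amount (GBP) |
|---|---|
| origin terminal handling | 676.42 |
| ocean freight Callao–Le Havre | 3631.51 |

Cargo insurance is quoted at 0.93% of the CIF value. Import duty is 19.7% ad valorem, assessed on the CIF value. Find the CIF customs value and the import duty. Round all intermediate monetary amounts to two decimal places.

Let C be the CIF value. C = FCA price + pre-shipment costs + freight + 0.93% × C
C − 0.93% × C = 10847.93 + 676.42 + 3631.51
0.9907 × C = 15155.86
C = 15155.86 / 0.9907 = 15298.13
Insurance premium = 0.93% × 15298.13 = 142.27
Import duty = 15298.13 × 19.7% = 3013.73

CIF value: GBP 15298.13; import duty: GBP 3013.73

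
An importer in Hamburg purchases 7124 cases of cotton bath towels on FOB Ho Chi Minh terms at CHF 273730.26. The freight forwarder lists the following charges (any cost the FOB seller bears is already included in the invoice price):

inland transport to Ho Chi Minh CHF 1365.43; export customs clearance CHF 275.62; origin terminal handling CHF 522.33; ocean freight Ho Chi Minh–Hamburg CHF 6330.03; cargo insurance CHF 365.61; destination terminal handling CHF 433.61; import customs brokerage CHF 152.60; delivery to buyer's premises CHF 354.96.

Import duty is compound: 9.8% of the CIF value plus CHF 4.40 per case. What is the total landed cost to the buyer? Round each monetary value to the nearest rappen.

FOB: the seller bears costs until goods are on board at the origin port; the buyer bears freight, insurance and all costs thereafter.
Already in the invoice (seller's account under FOB): inland to port, export clearance, origin terminal — exclude.
CIF value = FOB price + freight + insurance = 273730.26 + 6330.03 + 365.61 = 280425.90
Ad valorem component: 280425.90 × 9.8% = 27481.74
Specific component: 7124 × 4.40 = 31345.60
Import duty = 27481.74 + 31345.60 = 58827.34
Buyer bears: freight 6330.03 + insurance 365.61 + destination terminal 433.61 + brokerage 152.60 + delivery 354.96 + duty 58827.34 = 66464.15
Landed cost = invoice 273730.26 + 66464.15 = 340194.41

Total landed cost: CHF 340194.41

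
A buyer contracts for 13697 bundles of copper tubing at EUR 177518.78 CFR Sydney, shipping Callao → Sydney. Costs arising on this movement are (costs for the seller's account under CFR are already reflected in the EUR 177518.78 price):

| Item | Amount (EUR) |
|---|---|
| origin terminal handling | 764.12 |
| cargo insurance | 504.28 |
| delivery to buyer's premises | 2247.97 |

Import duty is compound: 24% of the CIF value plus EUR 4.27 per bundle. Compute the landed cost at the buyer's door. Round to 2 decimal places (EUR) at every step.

CFR: the seller pays costs through ocean freight to the destination port, but not insurance.
Already in the invoice (seller's account under CFR): origin terminal — exclude.
CIF value = CFR price + insurance = 177518.78 + 504.28 = 178023.06
Ad valorem component: 178023.06 × 24% = 42725.53
Specific component: 13697 × 4.27 = 58486.19
Import duty = 42725.53 + 58486.19 = 101211.72
Buyer bears: insurance 504.28 + delivery 2247.97 + duty 101211.72 = 103963.97
Landed cost = invoice 177518.78 + 103963.97 = 281482.75

Total landed cost: EUR 281482.75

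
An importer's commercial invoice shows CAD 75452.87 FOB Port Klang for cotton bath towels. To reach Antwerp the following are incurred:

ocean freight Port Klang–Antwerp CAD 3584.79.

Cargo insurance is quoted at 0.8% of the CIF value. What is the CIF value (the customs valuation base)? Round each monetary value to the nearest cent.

CIF value: CAD 79675.06

Let C be the CIF value. C = FOB price + freight + 0.8% × C
C − 0.8% × C = 75452.87 + 3584.79
0.992 × C = 79037.66
C = 79037.66 / 0.992 = 79675.06
Insurance premium = 0.8% × 79675.06 = 637.40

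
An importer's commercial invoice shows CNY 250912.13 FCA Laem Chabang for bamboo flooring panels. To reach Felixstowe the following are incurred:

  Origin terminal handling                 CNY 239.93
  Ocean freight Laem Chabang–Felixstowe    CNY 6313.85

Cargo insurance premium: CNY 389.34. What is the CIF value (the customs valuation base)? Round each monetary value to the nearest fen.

CIF value: CNY 257855.25

CIF = FCA price + pre-shipment costs + freight + insurance
CIF = 250912.13 + 239.93 + 6313.85 + 389.34 = 257855.25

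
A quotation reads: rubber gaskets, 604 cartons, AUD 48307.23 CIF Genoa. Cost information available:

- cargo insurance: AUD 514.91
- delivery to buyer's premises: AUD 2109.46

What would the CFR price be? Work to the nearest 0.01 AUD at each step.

CFR price: AUD 47792.32

Not relevant to the conversion: delivery — on the buyer under both terms; not part of either seller's price.
From CIF to CFR, the seller no longer bears: insurance.
CFR price = 48307.23 − 514.91 = 47792.32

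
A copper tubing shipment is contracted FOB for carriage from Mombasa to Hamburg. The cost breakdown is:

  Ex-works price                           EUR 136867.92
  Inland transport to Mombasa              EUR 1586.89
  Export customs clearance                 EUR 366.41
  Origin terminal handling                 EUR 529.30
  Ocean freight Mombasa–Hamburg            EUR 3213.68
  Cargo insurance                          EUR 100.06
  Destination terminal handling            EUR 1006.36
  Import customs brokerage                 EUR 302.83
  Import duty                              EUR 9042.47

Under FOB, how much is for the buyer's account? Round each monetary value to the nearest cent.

Buyer's account: EUR 13665.40

FOB: the seller bears costs until goods are on board at the origin port; the buyer bears freight, insurance and all costs thereafter.
Seller's account: goods 136867.92 + inland to port 1586.89 + export clearance 366.41 + origin terminal 529.30 = 139350.52
Buyer's account: freight 3213.68 + insurance 100.06 + destination terminal 1006.36 + brokerage 302.83 + duty 9042.47 = 13665.40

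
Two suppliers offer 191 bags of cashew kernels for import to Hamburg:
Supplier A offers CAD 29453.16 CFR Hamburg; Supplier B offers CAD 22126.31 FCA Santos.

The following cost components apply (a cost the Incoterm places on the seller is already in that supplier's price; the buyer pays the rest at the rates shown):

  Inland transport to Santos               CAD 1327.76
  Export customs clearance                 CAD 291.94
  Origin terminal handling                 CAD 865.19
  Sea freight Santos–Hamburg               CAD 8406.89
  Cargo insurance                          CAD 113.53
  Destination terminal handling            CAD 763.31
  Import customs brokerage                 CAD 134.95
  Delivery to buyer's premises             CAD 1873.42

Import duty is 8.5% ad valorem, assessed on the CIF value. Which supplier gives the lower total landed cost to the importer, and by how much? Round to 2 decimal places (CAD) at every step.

Supplier A (CFR):
CIF value = CFR price + insurance = 29453.16 + 113.53 = 29566.69
Import duty = 29566.69 × 8.5% = 2513.17
Buyer bears (A): 113.53 + 763.31 + 134.95 + 1873.42 = 2885.21
Landed cost (A) = invoice 29453.16 + 2885.21 + duty 2513.17 = 34851.54
Supplier B (FCA):
CIF value = FCA price + origin terminal + freight + insurance = 22126.31 + 865.19 + 8406.89 + 113.53 = 31511.92
Import duty = 31511.92 × 8.5% = 2678.51
Buyer bears (B): 865.19 + 8406.89 + 113.53 + 763.31 + 134.95 + 1873.42 = 12157.29
Landed cost (B) = invoice 22126.31 + 12157.29 + duty 2678.51 = 36962.11
Difference = |34851.54 − 36962.11| = 2110.57

Supplier A is cheaper by CAD 2110.57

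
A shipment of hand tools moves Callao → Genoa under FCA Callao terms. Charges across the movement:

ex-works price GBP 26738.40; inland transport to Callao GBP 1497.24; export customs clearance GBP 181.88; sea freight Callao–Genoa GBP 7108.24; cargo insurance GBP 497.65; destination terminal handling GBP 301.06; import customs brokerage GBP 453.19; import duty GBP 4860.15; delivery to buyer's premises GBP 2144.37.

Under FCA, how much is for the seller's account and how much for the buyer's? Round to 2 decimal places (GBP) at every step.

FCA: the seller delivers export-cleared goods to the carrier; the buyer bears costs from that point.
Seller's account: goods 26738.40 + inland to port 1497.24 + export clearance 181.88 = 28417.52
Buyer's account: freight 7108.24 + insurance 497.65 + destination terminal 301.06 + brokerage 453.19 + duty 4860.15 + delivery 2144.37 = 15364.66

Seller: GBP 28417.52; buyer: GBP 15364.66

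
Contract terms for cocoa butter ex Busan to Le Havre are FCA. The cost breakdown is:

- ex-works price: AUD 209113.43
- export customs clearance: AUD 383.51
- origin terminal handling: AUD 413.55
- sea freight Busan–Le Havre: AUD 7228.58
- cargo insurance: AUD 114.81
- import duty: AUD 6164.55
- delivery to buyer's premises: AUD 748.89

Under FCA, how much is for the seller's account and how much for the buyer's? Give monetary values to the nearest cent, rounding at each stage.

FCA: the seller delivers export-cleared goods to the carrier; the buyer bears costs from that point.
Seller's account: goods 209113.43 + export clearance 383.51 = 209496.94
Buyer's account: origin terminal 413.55 + freight 7228.58 + insurance 114.81 + duty 6164.55 + delivery 748.89 = 14670.38

Seller: AUD 209496.94; buyer: AUD 14670.38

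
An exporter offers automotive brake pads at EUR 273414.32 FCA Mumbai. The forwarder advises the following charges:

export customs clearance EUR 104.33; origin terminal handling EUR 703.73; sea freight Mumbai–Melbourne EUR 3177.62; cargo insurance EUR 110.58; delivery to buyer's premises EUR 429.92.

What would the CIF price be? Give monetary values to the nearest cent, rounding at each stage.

CIF price: EUR 277406.25

Not relevant to the conversion: export clearance — on the seller under both FCA and CIF; already in the FCA price and stays in the CIF price. delivery — on the buyer under both terms; not part of either seller's price.
From FCA to CIF, the seller additionally bears: origin terminal, freight, insurance.
CIF price = 273414.32 + 703.73 + 3177.62 + 110.58 = 277406.25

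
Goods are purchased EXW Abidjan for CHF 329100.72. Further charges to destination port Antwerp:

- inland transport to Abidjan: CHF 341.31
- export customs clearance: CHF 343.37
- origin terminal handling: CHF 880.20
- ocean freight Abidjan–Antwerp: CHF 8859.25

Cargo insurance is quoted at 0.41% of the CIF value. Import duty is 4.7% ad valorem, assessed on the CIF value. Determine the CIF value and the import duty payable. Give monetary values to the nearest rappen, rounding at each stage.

Let C be the CIF value. C = EXW price + pre-shipment costs + freight + 0.41% × C
C − 0.41% × C = 329100.72 + 341.31 + 343.37 + 880.20 + 8859.25
0.9959 × C = 339524.85
C = 339524.85 / 0.9959 = 340922.63
Insurance premium = 0.41% × 340922.63 = 1397.78
Import duty = 340922.63 × 4.7% = 16023.36

CIF value: CHF 340922.63; import duty: CHF 16023.36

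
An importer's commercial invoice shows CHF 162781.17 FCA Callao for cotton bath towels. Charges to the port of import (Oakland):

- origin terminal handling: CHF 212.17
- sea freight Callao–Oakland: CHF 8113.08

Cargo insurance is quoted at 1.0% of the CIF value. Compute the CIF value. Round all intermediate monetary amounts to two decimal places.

CIF value: CHF 172834.77

Let C be the CIF value. C = FCA price + pre-shipment costs + freight + 1.0% × C
C − 1.0% × C = 162781.17 + 212.17 + 8113.08
0.99 × C = 171106.42
C = 171106.42 / 0.99 = 172834.77
Insurance premium = 1.0% × 172834.77 = 1728.35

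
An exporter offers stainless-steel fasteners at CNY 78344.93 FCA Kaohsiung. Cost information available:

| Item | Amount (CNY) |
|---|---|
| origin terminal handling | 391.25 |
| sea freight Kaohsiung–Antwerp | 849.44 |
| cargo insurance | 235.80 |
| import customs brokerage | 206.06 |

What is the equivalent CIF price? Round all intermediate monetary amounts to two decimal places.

Not relevant to the conversion: brokerage — on the buyer under both terms; not part of either seller's price.
From FCA to CIF, the seller additionally bears: origin terminal, freight, insurance.
CIF price = 78344.93 + 391.25 + 849.44 + 235.80 = 79821.42

CIF price: CNY 79821.42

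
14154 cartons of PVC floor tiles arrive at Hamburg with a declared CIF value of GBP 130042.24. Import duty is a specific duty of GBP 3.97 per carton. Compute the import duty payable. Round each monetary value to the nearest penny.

Import duty: GBP 56191.38

Import duty = 14154 × 3.97 = 56191.38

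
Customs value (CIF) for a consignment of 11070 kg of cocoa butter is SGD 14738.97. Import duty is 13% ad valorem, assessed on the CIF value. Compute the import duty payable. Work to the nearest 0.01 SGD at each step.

Import duty: SGD 1916.07

Import duty = 14738.97 × 13% = 1916.07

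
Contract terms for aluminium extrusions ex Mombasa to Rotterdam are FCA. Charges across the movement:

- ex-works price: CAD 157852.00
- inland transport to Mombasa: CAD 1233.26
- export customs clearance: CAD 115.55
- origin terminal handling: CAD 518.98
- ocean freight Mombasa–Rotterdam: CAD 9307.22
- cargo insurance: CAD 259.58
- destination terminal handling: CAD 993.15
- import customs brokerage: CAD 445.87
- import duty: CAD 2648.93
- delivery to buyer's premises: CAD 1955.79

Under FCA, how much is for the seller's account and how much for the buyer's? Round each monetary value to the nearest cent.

Seller: CAD 159200.81; buyer: CAD 16129.52

FCA: the seller delivers export-cleared goods to the carrier; the buyer bears costs from that point.
Seller's account: goods 157852.00 + inland to port 1233.26 + export clearance 115.55 = 159200.81
Buyer's account: origin terminal 518.98 + freight 9307.22 + insurance 259.58 + destination terminal 993.15 + brokerage 445.87 + duty 2648.93 + delivery 1955.79 = 16129.52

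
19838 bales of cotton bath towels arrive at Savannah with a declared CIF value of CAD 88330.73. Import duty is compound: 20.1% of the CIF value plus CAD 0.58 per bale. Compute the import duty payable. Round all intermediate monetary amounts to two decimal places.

Import duty: CAD 29260.52

Ad valorem component: 88330.73 × 20.1% = 17754.48
Specific component: 19838 × 0.58 = 11506.04
Import duty = 17754.48 + 11506.04 = 29260.52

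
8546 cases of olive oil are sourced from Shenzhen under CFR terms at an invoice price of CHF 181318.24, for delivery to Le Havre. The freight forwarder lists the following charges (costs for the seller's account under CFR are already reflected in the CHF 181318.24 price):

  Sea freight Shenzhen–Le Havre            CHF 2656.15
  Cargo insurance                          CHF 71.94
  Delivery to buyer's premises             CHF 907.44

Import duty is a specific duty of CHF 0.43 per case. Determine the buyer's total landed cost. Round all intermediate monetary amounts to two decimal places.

Total landed cost: CHF 185972.40

CFR: the seller pays costs through ocean freight to the destination port, but not insurance.
Already in the invoice (seller's account under CFR): freight — exclude.
CIF value = CFR price + insurance = 181318.24 + 71.94 = 181390.18
Import duty = 8546 × 0.43 = 3674.78
Buyer bears: insurance 71.94 + delivery 907.44 + duty 3674.78 = 4654.16
Landed cost = invoice 181318.24 + 4654.16 = 185972.40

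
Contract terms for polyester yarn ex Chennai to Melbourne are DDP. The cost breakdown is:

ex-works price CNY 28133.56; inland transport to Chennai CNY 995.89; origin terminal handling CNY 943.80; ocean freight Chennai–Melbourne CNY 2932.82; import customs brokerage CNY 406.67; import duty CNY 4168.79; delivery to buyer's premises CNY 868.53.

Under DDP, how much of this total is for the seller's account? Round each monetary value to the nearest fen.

Seller's account: CNY 38450.06

DDP: the seller bears all costs including import duty.
Seller's account: goods 28133.56 + inland to port 995.89 + origin terminal 943.80 + freight 2932.82 + brokerage 406.67 + duty 4168.79 + delivery 868.53 = 38450.06
Buyer's account: 0.00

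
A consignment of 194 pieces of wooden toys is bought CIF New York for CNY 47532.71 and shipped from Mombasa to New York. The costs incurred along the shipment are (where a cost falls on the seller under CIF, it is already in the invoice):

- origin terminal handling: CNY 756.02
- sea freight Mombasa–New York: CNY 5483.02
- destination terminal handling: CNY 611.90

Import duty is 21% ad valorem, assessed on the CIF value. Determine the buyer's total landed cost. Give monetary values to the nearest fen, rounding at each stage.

CIF: the seller pays costs through ocean freight and marine insurance to the destination port.
Already in the invoice (seller's account under CIF): origin terminal, freight — exclude.
The CIF price already equals the CIF value: 47532.71
Import duty = 47532.71 × 21% = 9981.87
Buyer bears: destination terminal 611.90 + duty 9981.87 = 10593.77
Landed cost = invoice 47532.71 + 10593.77 = 58126.48

Total landed cost: CNY 58126.48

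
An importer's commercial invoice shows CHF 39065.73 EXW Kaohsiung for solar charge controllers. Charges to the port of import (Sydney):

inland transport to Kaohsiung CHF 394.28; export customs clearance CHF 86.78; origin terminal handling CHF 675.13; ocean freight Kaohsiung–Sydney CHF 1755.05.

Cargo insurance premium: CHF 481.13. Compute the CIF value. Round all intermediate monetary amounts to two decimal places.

CIF value: CHF 42458.10

CIF = EXW price + pre-shipment costs + freight + insurance
CIF = 39065.73 + 394.28 + 86.78 + 675.13 + 1755.05 + 481.13 = 42458.10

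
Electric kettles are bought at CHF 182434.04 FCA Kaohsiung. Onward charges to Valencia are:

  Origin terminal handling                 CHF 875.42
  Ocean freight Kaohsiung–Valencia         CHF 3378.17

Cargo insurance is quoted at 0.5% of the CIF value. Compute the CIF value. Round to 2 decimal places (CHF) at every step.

CIF value: CHF 187625.76

Let C be the CIF value. C = FCA price + pre-shipment costs + freight + 0.5% × C
C − 0.5% × C = 182434.04 + 875.42 + 3378.17
0.995 × C = 186687.63
C = 186687.63 / 0.995 = 187625.76
Insurance premium = 0.5% × 187625.76 = 938.13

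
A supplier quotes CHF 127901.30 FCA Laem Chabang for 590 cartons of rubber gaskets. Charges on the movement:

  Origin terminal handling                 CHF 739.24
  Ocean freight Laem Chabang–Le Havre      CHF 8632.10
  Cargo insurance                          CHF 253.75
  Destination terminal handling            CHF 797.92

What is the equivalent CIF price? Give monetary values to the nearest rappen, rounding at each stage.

Not relevant to the conversion: destination terminal — on the buyer under both terms; not part of either seller's price.
From FCA to CIF, the seller additionally bears: origin terminal, freight, insurance.
CIF price = 127901.30 + 739.24 + 8632.10 + 253.75 = 137526.39

CIF price: CHF 137526.39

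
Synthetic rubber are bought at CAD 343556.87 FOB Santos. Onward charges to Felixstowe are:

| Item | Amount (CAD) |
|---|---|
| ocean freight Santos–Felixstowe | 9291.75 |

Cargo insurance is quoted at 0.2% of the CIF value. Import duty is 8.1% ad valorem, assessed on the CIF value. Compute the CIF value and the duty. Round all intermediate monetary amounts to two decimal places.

Let C be the CIF value. C = FOB price + freight + 0.2% × C
C − 0.2% × C = 343556.87 + 9291.75
0.998 × C = 352848.62
C = 352848.62 / 0.998 = 353555.73
Insurance premium = 0.2% × 353555.73 = 707.11
Import duty = 353555.73 × 8.1% = 28638.01

CIF value: CAD 353555.73; import duty: CAD 28638.01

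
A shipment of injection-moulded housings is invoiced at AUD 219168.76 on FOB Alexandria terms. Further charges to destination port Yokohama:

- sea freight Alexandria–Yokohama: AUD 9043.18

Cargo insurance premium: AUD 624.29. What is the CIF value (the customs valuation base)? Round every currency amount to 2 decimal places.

CIF = FOB price + freight + insurance
CIF = 219168.76 + 9043.18 + 624.29 = 228836.23

CIF value: AUD 228836.23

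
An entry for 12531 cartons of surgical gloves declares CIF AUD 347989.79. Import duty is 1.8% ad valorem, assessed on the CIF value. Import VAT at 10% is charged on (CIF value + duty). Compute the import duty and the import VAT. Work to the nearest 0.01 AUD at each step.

Import duty = 347989.79 × 1.8% = 6263.82
VAT base = CIF + duty = 347989.79 + 6263.82 = 354253.61
Import VAT = 354253.61 × 10% = 35425.36

Import duty: AUD 6263.82; import VAT: AUD 35425.36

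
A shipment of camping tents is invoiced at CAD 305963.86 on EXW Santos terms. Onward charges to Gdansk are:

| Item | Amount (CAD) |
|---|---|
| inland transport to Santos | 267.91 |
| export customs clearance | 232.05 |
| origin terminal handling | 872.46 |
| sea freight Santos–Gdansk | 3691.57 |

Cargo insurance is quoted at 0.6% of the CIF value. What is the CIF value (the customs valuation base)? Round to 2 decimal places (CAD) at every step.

Let C be the CIF value. C = EXW price + pre-shipment costs + freight + 0.6% × C
C − 0.6% × C = 305963.86 + 267.91 + 232.05 + 872.46 + 3691.57
0.994 × C = 311027.85
C = 311027.85 / 0.994 = 312905.28
Insurance premium = 0.6% × 312905.28 = 1877.43

CIF value: CAD 312905.28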